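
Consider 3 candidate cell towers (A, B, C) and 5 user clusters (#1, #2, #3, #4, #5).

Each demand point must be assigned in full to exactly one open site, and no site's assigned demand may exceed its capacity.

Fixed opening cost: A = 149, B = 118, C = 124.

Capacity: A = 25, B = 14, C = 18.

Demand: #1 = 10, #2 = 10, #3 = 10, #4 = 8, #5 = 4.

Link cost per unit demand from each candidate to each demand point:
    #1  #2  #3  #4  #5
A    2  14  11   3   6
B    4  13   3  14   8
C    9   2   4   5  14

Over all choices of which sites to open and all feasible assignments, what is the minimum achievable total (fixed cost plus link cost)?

Open {A, C}; cheapest assignment that respects the capacities:
  A (cap 25, load 24): #1, #3, #5 — cost 10×2 + 10×11 + 4×6 = 154
  C (cap 18, load 18): #2, #4 — cost 10×2 + 8×5 = 60
  Shipping 214, fixed 273 → total 487.
  Any other capacity-feasible assignment to {A, C} ships for at least 214.
Compare {A, B, C}: its best feasible assignment gives total 509.
Every other set of open sites that can feasibly serve all demand totals ≥ 509 even under its best assignment. Minimum: 487.

487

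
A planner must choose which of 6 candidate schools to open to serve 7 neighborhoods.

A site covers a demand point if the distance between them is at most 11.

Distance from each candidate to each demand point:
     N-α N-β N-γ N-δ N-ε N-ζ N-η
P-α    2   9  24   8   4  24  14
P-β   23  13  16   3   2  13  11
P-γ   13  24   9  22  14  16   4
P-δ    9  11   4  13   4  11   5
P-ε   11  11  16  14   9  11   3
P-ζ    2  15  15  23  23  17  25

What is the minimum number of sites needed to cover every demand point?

2

Coverage sets (demand points within 11 of each site):
  P-α: {N-α, N-β, N-δ, N-ε}
  P-β: {N-δ, N-ε, N-η}
  P-γ: {N-γ, N-η}
  P-δ: {N-α, N-β, N-γ, N-ε, N-ζ, N-η}
  P-ε: {N-α, N-β, N-ε, N-ζ, N-η}
  P-ζ: {N-α}
No single site covers all 7 demand points.
But {P-α, P-δ} covers everything, so the minimum is 2.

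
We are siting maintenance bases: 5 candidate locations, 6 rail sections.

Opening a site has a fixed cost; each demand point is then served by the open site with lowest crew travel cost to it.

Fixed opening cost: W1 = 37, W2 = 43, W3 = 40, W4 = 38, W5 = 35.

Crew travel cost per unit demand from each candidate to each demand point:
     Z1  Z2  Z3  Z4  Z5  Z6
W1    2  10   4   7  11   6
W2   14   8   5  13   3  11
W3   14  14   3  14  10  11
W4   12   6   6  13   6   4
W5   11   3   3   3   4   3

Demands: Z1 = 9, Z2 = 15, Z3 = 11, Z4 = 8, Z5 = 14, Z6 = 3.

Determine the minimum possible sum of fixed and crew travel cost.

257

Open {W1, W5}: assign each demand point to its cheapest open site.
  Z1→W1 9×2=18, Z2→W5 15×3=45, Z3→W5 11×3=33, Z4→W5 8×3=24, Z5→W5 14×4=56, Z6→W5 3×3=9
  crew travel cost 185, fixed 72 → total 257.
Compare {W1, W2, W5}: crew travel cost 171 + fixed 115 = 286.
Compare {W1, W4, W5}: crew travel cost 185 + fixed 110 = 295.
Compare {W1, W3, W5}: crew travel cost 185 + fixed 112 = 297.
All other subsets cost ≥ 286. Minimum total cost: 257.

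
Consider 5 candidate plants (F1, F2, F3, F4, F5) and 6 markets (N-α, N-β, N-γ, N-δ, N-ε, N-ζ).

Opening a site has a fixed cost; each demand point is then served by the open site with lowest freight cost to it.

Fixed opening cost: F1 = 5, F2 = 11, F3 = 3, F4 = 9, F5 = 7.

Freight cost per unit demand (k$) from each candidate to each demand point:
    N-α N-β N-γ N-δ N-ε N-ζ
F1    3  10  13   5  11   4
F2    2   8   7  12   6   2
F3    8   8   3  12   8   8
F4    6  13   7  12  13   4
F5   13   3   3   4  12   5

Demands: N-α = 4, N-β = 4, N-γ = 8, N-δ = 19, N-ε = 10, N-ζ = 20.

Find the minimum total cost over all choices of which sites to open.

Open {F2, F5}: assign each demand point to its cheapest open site.
  N-α→F2 4×2=8, N-β→F5 4×3=12, N-γ→F5 8×3=24, N-δ→F5 19×4=76, N-ε→F2 10×6=60, N-ζ→F2 20×2=40
  freight cost 220, fixed 18 → total 238.
Compare {F2, F3, F5}: freight cost 220 + fixed 21 = 241.
Compare {F1, F2, F5}: freight cost 220 + fixed 23 = 243.
Compare {F1, F2, F3, F5}: freight cost 220 + fixed 26 = 246.
All other subsets cost ≥ 241. Minimum total cost: 238.

238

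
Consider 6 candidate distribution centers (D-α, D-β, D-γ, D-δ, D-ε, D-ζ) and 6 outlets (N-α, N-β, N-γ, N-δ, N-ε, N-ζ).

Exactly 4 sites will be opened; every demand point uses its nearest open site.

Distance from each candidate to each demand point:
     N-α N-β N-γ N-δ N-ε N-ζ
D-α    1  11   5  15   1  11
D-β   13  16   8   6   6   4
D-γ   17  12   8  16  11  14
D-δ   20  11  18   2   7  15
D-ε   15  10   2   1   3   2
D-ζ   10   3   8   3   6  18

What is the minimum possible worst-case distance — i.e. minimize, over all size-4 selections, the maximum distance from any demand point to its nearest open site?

3

Open {D-α, D-β, D-ε, D-ζ}.
  Farthest demand point is N-β at distance 3 (to D-ζ); all others are ≤ 3.
With {D-α, D-γ, D-ε, D-ζ} the worst case is 3.
With {D-α, D-δ, D-ε, D-ζ} the worst case is 3.
No size-4 selection achieves below 3.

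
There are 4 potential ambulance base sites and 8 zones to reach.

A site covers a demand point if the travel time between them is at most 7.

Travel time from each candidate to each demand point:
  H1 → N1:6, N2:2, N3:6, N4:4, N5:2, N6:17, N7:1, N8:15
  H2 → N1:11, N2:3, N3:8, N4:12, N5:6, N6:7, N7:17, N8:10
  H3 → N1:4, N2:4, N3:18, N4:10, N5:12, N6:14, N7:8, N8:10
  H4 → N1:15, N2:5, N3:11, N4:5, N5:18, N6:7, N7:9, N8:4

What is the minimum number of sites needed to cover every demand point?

2

Coverage sets (demand points within 7 of each site):
  H1: {N1, N2, N3, N4, N5, N7}
  H2: {N2, N5, N6}
  H3: {N1, N2}
  H4: {N2, N4, N6, N8}
No single site covers all 8 demand points.
But {H1, H4} covers everything, so the minimum is 2.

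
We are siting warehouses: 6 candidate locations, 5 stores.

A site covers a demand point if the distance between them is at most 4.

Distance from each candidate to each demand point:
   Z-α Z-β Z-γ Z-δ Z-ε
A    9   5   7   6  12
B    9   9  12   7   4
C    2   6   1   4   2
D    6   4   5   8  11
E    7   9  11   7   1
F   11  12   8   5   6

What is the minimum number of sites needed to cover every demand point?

Coverage sets (demand points within 4 of each site):
  A: {}
  B: {Z-ε}
  C: {Z-α, Z-γ, Z-δ, Z-ε}
  D: {Z-β}
  E: {Z-ε}
  F: {}
No single site covers all 5 demand points.
But {C, D} covers everything, so the minimum is 2.

2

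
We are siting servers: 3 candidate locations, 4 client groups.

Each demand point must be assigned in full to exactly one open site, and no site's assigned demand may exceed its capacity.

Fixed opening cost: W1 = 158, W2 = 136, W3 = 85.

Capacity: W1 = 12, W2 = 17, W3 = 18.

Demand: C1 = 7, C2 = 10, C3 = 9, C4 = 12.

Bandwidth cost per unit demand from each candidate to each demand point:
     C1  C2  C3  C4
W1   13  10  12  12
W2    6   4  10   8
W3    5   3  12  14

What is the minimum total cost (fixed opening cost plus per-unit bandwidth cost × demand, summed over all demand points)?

Open {W1, W2, W3}; cheapest assignment that respects the capacities:
  W1 (cap 12, load 9): C3 — cost 9×12 = 108
  W2 (cap 17, load 12): C4 — cost 12×8 = 96
  W3 (cap 18, load 17): C1, C2 — cost 7×5 + 10×3 = 65
  Shipping 269, fixed 379 → total 648.
  Any other capacity-feasible assignment to {W1, W2, W3} ships for at least 269.
Total demand is 38 and no other set of sites has combined capacity ≥ 38, so {W1, W2, W3} is the only feasible choice of open sites. Minimum: 648.

648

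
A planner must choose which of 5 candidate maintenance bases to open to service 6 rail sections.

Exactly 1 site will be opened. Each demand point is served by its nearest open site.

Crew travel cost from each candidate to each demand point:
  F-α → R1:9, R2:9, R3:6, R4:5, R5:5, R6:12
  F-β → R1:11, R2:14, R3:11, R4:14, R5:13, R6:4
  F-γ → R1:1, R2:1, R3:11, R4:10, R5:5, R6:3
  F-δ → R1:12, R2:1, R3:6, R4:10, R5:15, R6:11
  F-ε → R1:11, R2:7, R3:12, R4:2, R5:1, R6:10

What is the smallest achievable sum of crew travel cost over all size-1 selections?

Open {F-γ}.
  R1→F-γ 1, R2→F-γ 1, R3→F-γ 11, R4→F-γ 10, R5→F-γ 5, R6→F-γ 3  ⇒ total 31.
Compare {F-ε}: total 43.
Compare {F-α}: total 46.
No size-1 selection does better; minimum is 31.

31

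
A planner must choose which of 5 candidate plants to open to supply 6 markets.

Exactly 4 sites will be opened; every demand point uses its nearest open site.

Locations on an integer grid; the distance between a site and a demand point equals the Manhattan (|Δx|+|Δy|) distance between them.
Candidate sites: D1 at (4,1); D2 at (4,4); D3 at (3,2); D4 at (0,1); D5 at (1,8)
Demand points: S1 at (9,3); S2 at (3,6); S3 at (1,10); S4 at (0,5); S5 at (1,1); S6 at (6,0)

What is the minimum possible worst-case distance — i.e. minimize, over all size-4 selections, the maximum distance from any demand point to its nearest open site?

6

Open {D1, D2, D3, D5}.
  Farthest demand point is S1 at distance 6 (to D2); all others are ≤ 6.
With {D1, D2, D4, D5} the worst case is 6.
With {D2, D3, D4, D5} the worst case is 6.
No size-4 selection achieves below 6.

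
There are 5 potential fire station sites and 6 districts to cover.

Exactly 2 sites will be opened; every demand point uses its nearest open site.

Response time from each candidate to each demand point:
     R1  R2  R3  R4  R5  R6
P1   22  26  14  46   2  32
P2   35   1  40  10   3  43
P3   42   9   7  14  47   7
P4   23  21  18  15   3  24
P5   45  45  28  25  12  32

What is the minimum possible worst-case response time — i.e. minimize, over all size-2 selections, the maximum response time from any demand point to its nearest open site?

Open {P1, P3}.
  Farthest demand point is R1 at response time 22 (to P1); all others are ≤ 22.
With {P3, P4} the worst case is 23.
With {P1, P4} the worst case is 24.
No size-2 selection achieves below 22.

22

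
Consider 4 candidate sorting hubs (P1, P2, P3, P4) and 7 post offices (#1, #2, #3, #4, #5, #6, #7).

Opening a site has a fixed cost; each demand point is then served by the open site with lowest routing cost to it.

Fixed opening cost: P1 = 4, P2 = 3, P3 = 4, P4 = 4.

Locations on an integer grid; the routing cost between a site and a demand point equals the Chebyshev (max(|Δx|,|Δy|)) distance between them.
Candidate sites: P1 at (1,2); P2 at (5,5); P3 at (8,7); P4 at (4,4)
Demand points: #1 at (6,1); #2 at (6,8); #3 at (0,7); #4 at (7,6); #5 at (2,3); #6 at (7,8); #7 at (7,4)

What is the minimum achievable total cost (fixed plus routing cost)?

Open {P3, P4}: assign each demand point to its cheapest open site.
  #1→P4 3, #2→P3 2, #3→P4 4, #4→P3 1, #5→P4 2, #6→P3 1, #7→P3 3
  routing cost 16, fixed 8 → total 24.
Compare {P2}: routing cost 22 + fixed 3 = 25.
Compare {P2, P3}: routing cost 18 + fixed 7 = 25.
Compare {P1, P3}: routing cost 18 + fixed 8 = 26.
All other subsets cost ≥ 25. Minimum total cost: 24.

24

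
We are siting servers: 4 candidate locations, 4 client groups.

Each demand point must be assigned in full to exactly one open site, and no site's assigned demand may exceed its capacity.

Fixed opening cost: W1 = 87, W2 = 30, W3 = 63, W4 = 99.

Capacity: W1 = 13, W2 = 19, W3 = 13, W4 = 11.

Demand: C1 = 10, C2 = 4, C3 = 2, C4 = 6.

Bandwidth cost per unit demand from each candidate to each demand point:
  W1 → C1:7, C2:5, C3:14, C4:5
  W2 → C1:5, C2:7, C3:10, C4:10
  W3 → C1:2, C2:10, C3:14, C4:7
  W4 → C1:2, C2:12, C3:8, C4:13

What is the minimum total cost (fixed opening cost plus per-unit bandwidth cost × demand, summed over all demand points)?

221

Open {W2, W3}; cheapest assignment that respects the capacities:
  W2 (cap 19, load 12): C2, C3, C4 — cost 4×7 + 2×10 + 6×10 = 108
  W3 (cap 13, load 10): C1 — cost 10×2 = 20
  Shipping 128, fixed 93 → total 221.
  Any other capacity-feasible assignment to {W2, W3} ships for at least 128.
Compare {W1, W2}: its best feasible assignment gives total 237.
Compare {W1, W3}: its best feasible assignment gives total 248.
Every other set of open sites that can feasibly serve all demand totals ≥ 237 even under its best assignment. Minimum: 221.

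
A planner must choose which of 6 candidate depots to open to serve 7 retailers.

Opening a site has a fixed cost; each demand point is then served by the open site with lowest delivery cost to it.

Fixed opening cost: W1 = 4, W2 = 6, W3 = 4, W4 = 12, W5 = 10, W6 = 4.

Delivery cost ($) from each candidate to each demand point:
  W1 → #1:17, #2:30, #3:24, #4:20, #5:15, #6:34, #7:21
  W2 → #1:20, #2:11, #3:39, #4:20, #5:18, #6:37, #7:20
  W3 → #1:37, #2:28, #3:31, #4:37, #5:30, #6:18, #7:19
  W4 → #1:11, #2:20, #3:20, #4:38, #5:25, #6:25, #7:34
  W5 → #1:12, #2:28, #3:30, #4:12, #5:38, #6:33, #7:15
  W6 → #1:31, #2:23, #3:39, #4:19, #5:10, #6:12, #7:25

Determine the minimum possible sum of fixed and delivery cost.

120

Open {W1, W2, W5, W6}: assign each demand point to its cheapest open site.
  #1→W5 12, #2→W2 11, #3→W1 24, #4→W5 12, #5→W6 10, #6→W6 12, #7→W5 15
  delivery cost 96, fixed 24 → total 120.
Compare {W2, W5, W6}: delivery cost 102 + fixed 20 = 122.
Compare {W2, W4, W5, W6}: delivery cost 91 + fixed 32 = 123.
Compare {W1, W2, W3, W5, W6}: delivery cost 96 + fixed 28 = 124.
All other subsets cost ≥ 122. Minimum total cost: 120.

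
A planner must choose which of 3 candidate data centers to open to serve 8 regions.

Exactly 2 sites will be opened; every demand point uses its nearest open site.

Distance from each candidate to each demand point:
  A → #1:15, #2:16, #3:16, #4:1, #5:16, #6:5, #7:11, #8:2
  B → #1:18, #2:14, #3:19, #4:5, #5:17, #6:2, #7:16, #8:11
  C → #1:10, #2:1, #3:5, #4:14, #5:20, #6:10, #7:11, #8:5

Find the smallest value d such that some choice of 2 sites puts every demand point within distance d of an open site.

Open {A, B}.
  Farthest demand point is #3 at distance 16 (to A); all others are ≤ 16.
With {A, C} the worst case is 16.
With {B, C} the worst case is 17.
No size-2 selection achieves below 16.

16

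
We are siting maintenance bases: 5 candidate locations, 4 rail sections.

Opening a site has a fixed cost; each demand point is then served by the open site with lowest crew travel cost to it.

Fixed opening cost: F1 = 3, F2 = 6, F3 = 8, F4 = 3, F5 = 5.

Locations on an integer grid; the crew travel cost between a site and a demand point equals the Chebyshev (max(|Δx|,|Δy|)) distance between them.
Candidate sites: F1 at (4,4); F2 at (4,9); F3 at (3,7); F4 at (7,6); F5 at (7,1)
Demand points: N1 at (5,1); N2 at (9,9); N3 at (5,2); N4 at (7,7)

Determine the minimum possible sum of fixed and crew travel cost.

Open {F1, F4}: assign each demand point to its cheapest open site.
  N1→F1 3, N2→F4 3, N3→F1 2, N4→F4 1
  crew travel cost 9, fixed 6 → total 15.
Compare {F1}: crew travel cost 13 + fixed 3 = 16.
Compare {F4}: crew travel cost 13 + fixed 3 = 16.
Compare {F4, F5}: crew travel cost 8 + fixed 8 = 16.
All other subsets cost ≥ 16. Minimum total cost: 15.

15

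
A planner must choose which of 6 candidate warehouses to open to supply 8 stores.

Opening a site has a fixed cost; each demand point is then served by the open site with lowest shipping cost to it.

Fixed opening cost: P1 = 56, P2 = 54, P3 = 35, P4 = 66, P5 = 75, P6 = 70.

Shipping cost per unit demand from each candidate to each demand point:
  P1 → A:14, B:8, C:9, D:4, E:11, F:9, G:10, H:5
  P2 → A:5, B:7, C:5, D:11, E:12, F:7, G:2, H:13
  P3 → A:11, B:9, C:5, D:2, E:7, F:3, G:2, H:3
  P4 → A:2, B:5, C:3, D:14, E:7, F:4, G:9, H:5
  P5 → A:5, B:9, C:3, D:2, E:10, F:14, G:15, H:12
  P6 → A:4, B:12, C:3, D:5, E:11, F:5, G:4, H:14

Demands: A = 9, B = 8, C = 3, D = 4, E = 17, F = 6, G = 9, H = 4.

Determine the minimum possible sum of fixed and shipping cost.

Open {P3, P4}: assign each demand point to its cheapest open site.
  A→P4 9×2=18, B→P4 8×5=40, C→P4 3×3=9, D→P3 4×2=8, E→P3 17×7=119, F→P3 6×3=18, G→P3 9×2=18, H→P3 4×3=12
  shipping cost 242, fixed 101 → total 343.
Compare {P2, P3}: shipping cost 291 + fixed 89 = 380.
Compare {P3}: shipping cost 361 + fixed 35 = 396.
Compare {P3, P6}: shipping cost 292 + fixed 105 = 397.
All other subsets cost ≥ 380. Minimum total cost: 343.

343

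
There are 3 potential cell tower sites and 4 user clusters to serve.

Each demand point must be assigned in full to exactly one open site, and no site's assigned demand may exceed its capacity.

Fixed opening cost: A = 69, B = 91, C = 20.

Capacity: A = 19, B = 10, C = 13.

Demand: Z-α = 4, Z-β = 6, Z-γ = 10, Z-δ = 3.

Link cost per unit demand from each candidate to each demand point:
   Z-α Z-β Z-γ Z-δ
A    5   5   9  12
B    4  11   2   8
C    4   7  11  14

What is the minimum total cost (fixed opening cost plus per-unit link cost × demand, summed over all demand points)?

Open {B, C}; cheapest assignment that respects the capacities:
  B (cap 10, load 10): Z-γ — cost 10×2 = 20
  C (cap 13, load 13): Z-α, Z-β, Z-δ — cost 4×4 + 6×7 + 3×14 = 100
  Shipping 120, fixed 111 → total 231.
  Any other capacity-feasible assignment to {B, C} ships for at least 120.
Compare {A, C}: its best feasible assignment gives total 261.
Compare {A, B}: its best feasible assignment gives total 266.
Every other set of open sites that can feasibly serve all demand totals ≥ 261 even under its best assignment. Minimum: 231.

231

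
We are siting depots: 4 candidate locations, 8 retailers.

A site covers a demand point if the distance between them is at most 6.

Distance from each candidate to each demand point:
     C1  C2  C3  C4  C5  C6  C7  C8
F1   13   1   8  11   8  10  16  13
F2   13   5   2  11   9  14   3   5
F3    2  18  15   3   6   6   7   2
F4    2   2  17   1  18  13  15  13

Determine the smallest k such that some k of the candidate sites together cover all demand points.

2

Coverage sets (demand points within 6 of each site):
  F1: {C2}
  F2: {C2, C3, C7, C8}
  F3: {C1, C4, C5, C6, C8}
  F4: {C1, C2, C4}
No single site covers all 8 demand points.
But {F2, F3} covers everything, so the minimum is 2.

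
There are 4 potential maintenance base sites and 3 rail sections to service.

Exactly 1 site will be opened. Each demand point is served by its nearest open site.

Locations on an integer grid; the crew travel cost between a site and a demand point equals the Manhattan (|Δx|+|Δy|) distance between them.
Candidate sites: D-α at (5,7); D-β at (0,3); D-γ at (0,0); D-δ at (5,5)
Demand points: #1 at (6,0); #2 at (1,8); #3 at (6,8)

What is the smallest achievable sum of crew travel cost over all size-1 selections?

15

Open {D-α}.
  #1→D-α 8, #2→D-α 5, #3→D-α 2  ⇒ total 15.
Compare {D-δ}: total 17.
Compare {D-β}: total 26.
No size-1 selection does better; minimum is 15.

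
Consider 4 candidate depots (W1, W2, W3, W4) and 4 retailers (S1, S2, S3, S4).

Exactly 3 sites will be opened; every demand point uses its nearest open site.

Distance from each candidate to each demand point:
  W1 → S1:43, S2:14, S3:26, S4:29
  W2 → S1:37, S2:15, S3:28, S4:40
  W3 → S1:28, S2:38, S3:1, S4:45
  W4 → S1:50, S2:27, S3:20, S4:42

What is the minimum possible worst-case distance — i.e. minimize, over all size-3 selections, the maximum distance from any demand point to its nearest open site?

Open {W1, W2, W3}.
  Farthest demand point is S4 at distance 29 (to W1); all others are ≤ 29.
With {W1, W3, W4} the worst case is 29.
With {W1, W2, W4} the worst case is 37.
No size-3 selection achieves below 29.

29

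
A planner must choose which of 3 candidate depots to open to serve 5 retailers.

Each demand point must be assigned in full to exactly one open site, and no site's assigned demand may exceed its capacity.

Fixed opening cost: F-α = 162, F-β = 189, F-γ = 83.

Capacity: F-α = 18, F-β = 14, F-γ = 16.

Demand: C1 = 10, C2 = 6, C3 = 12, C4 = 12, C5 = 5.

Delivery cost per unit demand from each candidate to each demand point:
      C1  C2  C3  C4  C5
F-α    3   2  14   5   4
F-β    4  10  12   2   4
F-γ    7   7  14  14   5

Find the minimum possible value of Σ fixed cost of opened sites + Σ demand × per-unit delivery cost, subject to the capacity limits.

Open {F-α, F-β, F-γ}; cheapest assignment that respects the capacities:
  F-α (cap 18, load 18): C2, C3 — cost 6×2 + 12×14 = 180
  F-β (cap 14, load 12): C4 — cost 12×2 = 24
  F-γ (cap 16, load 15): C1, C5 — cost 10×7 + 5×5 = 95
  Shipping 299, fixed 434 → total 733.
  Any other capacity-feasible assignment to {F-α, F-β, F-γ} ships for at least 299.
Total demand is 45 and no other set of sites has combined capacity ≥ 45, so {F-α, F-β, F-γ} is the only feasible choice of open sites. Minimum: 733.

733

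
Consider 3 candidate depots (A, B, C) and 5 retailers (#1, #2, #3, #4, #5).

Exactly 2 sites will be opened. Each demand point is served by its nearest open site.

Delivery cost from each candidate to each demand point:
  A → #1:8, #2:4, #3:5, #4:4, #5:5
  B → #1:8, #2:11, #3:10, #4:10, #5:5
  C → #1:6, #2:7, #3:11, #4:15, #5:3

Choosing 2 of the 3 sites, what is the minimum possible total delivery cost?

22

Open {A, C}.
  #1→C 6, #2→A 4, #3→A 5, #4→A 4, #5→C 3  ⇒ total 22.
Compare {A, B}: total 26.
Compare {B, C}: total 36.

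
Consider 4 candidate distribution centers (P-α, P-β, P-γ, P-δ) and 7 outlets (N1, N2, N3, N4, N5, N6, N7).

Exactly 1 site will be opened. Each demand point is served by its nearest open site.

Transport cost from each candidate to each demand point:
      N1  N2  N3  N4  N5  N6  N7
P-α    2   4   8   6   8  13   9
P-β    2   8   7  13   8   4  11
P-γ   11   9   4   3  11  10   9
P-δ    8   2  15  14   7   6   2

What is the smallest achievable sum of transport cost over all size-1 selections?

50

Open {P-α}.
  N1→P-α 2, N2→P-α 4, N3→P-α 8, N4→P-α 6, N5→P-α 8, N6→P-α 13, N7→P-α 9  ⇒ total 50.
Compare {P-β}: total 53.
Compare {P-δ}: total 54.
No size-1 selection does better; minimum is 50.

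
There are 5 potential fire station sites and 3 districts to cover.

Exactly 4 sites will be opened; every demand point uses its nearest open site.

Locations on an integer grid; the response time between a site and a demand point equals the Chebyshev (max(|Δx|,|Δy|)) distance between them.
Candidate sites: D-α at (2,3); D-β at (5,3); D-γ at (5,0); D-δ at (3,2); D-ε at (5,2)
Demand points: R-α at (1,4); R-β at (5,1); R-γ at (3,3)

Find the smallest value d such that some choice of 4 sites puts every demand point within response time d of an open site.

1

Open {D-α, D-β, D-γ, D-δ}.
  Farthest demand point is R-α at response time 1 (to D-α); all others are ≤ 1.
With {D-α, D-β, D-γ, D-ε} the worst case is 1.
With {D-α, D-β, D-δ, D-ε} the worst case is 1.
No size-4 selection achieves below 1.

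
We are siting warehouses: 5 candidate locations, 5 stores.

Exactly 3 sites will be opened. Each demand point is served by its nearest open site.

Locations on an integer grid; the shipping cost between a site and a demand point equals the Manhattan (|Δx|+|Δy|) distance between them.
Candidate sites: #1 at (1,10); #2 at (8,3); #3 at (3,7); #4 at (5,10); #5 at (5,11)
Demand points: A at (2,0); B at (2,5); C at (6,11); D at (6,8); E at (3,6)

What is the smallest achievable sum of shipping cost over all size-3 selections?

Open {#3, #4, #5}.
  A→#3 8, B→#3 3, C→#5 1, D→#4 3, E→#3 1  ⇒ total 16.
Compare {#1, #3, #4}: total 17.
Compare {#1, #3, #5}: total 17.
No size-3 selection does better; minimum is 16.

16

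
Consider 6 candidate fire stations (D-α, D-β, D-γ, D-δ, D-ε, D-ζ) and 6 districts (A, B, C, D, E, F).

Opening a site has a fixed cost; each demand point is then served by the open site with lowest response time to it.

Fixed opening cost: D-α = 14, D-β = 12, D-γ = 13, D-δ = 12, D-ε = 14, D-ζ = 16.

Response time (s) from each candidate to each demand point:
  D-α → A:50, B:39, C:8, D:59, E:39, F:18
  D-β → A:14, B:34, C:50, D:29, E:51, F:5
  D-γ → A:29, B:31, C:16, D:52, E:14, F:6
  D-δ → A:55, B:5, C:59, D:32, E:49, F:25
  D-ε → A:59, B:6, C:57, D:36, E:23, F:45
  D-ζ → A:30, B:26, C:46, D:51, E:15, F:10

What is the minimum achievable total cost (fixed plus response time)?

Open {D-β, D-γ, D-δ}: assign each demand point to its cheapest open site.
  A→D-β 14, B→D-δ 5, C→D-γ 16, D→D-β 29, E→D-γ 14, F→D-β 5
  response time 83, fixed 37 → total 120.
Compare {D-β, D-γ, D-ε}: response time 84 + fixed 39 = 123.
Compare {D-α, D-β, D-ε}: response time 85 + fixed 40 = 125.
Compare {D-α, D-β, D-γ, D-δ}: response time 75 + fixed 51 = 126.
All other subsets cost ≥ 123. Minimum total cost: 120.

120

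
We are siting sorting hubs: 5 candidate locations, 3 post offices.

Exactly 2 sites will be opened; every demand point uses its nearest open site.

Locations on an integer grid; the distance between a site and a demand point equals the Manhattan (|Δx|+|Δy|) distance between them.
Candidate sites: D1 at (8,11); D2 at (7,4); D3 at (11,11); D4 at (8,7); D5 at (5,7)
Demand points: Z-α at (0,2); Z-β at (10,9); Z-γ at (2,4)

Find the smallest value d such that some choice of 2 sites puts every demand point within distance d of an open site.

9

Open {D1, D2}.
  Farthest demand point is Z-α at distance 9 (to D2); all others are ≤ 9.
With {D2, D3} the worst case is 9.
With {D2, D4} the worst case is 9.
No size-2 selection achieves below 9.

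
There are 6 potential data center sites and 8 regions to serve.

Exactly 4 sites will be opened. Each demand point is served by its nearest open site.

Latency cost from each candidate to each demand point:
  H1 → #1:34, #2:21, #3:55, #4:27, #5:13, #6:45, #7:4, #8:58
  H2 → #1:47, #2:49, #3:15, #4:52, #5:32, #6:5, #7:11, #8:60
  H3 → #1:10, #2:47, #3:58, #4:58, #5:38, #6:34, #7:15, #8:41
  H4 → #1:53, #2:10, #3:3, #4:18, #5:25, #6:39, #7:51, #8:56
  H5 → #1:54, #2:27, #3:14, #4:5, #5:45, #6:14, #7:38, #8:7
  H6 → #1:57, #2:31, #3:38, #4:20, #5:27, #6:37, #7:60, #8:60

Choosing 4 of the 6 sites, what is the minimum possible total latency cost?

66

Open {H1, H3, H4, H5}.
  #1→H3 10, #2→H4 10, #3→H4 3, #4→H5 5, #5→H1 13, #6→H5 14, #7→H1 4, #8→H5 7  ⇒ total 66.
Compare {H2, H3, H4, H5}: total 76.
Compare {H1, H2, H3, H5}: total 79.
No size-4 selection does better; minimum is 66.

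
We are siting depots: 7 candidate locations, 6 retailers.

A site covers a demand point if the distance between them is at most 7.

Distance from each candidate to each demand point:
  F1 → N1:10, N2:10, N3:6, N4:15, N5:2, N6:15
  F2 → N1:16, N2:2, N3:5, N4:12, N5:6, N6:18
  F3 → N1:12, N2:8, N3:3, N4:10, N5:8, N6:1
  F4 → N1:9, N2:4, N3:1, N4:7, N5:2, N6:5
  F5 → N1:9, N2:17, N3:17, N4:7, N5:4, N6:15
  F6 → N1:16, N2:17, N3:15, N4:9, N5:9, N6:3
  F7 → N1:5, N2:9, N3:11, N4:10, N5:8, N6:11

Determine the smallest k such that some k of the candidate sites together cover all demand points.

Coverage sets (demand points within 7 of each site):
  F1: {N3, N5}
  F2: {N2, N3, N5}
  F3: {N3, N6}
  F4: {N2, N3, N4, N5, N6}
  F5: {N4, N5}
  F6: {N6}
  F7: {N1}
No single site covers all 6 demand points.
But {F4, F7} covers everything, so the minimum is 2.

2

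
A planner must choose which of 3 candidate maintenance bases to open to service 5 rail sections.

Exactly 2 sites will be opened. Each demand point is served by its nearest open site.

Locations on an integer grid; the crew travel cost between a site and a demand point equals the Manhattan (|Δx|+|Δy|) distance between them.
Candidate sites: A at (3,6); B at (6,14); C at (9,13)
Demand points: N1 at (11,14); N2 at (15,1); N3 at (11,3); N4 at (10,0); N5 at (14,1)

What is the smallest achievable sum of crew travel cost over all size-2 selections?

60

Open {A, C}.
  N1→C 3, N2→A 17, N3→A 11, N4→A 13, N5→A 16  ⇒ total 60.
Compare {A, B}: total 62.
Compare {B, C}: total 64.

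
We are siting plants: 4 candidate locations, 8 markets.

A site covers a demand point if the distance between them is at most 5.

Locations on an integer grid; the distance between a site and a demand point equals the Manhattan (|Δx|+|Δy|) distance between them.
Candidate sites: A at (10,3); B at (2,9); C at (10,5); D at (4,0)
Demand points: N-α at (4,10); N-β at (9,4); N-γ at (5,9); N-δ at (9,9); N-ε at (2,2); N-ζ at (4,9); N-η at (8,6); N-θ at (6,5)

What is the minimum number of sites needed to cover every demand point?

3

Coverage sets (demand points within 5 of each site):
  A: {N-β, N-η}
  B: {N-α, N-γ, N-ζ}
  C: {N-β, N-δ, N-η, N-θ}
  D: {N-ε}
No 2 sites suffice: every size-2 union leaves at least one demand point uncovered.
But {B, C, D} covers everything, so the minimum is 3.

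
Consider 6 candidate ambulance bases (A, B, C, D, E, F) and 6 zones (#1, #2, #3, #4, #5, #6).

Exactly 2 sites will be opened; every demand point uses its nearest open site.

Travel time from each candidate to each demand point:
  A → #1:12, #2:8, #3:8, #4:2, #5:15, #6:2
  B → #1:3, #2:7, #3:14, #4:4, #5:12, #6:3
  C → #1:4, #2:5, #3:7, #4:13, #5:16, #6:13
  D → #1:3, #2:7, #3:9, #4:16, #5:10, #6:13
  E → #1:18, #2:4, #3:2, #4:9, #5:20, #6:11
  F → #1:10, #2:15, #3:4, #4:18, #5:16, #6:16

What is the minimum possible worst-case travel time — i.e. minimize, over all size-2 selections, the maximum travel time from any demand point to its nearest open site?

Open {A, D}.
  Farthest demand point is #5 at travel time 10 (to D); all others are ≤ 10.
With {B, D} the worst case is 10.
With {D, E} the worst case is 11.
No size-2 selection achieves below 10.

10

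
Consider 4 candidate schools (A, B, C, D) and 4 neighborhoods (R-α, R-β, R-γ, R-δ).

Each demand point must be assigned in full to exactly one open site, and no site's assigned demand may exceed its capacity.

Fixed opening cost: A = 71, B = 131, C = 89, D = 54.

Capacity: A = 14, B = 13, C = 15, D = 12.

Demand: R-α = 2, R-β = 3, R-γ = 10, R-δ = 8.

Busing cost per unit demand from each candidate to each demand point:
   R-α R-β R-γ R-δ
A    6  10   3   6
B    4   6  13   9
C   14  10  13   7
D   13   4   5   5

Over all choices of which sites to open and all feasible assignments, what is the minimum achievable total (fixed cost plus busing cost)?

Open {A, D}; cheapest assignment that respects the capacities:
  A (cap 14, load 12): R-α, R-γ — cost 2×6 + 10×3 = 42
  D (cap 12, load 11): R-β, R-δ — cost 3×4 + 8×5 = 52
  Shipping 94, fixed 125 → total 219.
  Any other capacity-feasible assignment to {A, D} ships for at least 94.
Compare {A, C}: its best feasible assignment gives total 288.
Compare {C, D}: its best feasible assignment gives total 305.
Every other set of open sites that can feasibly serve all demand totals ≥ 288 even under its best assignment. Minimum: 219.

219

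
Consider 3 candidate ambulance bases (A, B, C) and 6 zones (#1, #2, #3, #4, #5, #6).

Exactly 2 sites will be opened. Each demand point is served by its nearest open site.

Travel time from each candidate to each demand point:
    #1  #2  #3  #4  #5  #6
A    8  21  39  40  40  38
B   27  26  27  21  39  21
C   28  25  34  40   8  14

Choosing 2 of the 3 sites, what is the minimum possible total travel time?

Open {B, C}.
  #1→B 27, #2→C 25, #3→B 27, #4→B 21, #5→C 8, #6→C 14  ⇒ total 122.
Compare {A, C}: total 125.
Compare {A, B}: total 137.

122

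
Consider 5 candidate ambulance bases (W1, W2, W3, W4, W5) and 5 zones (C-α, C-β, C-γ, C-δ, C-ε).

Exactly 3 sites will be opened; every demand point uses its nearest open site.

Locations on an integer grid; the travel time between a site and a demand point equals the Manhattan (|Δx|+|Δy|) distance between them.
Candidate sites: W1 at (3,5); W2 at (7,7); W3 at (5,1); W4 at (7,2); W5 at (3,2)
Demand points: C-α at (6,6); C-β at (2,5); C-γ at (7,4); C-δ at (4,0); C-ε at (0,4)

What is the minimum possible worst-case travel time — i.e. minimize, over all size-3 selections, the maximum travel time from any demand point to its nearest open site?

4

Open {W1, W2, W3}.
  Farthest demand point is C-ε at travel time 4 (to W1); all others are ≤ 4.
With {W1, W2, W5} the worst case is 4.
With {W1, W3, W4} the worst case is 4.
No size-3 selection achieves below 4.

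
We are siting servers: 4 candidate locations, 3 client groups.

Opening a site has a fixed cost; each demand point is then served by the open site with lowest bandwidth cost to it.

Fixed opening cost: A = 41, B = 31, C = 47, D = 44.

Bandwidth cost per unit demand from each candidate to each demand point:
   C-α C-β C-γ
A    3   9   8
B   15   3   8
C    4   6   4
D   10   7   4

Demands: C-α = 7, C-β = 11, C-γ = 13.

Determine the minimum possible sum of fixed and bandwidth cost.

Open {B, C}: assign each demand point to its cheapest open site.
  C-α→C 7×4=28, C-β→B 11×3=33, C-γ→C 13×4=52
  bandwidth cost 113, fixed 78 → total 191.
Compare {C}: bandwidth cost 146 + fixed 47 = 193.
Compare {A, B, D}: bandwidth cost 106 + fixed 116 = 222.
Compare {A, B, C}: bandwidth cost 106 + fixed 119 = 225.
All other subsets cost ≥ 193. Minimum total cost: 191.

191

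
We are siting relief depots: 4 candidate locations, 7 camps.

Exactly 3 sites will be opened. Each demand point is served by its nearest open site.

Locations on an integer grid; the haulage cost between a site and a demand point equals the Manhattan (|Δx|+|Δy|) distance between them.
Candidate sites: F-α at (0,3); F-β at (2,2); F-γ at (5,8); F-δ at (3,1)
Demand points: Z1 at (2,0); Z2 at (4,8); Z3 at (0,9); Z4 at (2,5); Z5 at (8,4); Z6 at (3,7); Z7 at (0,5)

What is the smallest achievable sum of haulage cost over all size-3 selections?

Open {F-α, F-β, F-γ}.
  Z1→F-β 2, Z2→F-γ 1, Z3→F-α 6, Z4→F-β 3, Z5→F-γ 7, Z6→F-γ 3, Z7→F-α 2  ⇒ total 24.
Compare {F-α, F-γ, F-δ}: total 25.
Compare {F-β, F-γ, F-δ}: total 27.
No size-3 selection does better; minimum is 24.

24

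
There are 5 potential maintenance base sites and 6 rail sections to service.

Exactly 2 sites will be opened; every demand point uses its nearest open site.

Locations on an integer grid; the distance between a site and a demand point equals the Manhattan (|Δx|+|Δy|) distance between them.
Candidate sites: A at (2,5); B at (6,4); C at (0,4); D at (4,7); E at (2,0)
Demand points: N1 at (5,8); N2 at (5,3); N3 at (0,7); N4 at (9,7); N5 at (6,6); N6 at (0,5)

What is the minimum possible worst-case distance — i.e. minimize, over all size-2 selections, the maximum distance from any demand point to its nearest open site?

Open {A, D}.
  Farthest demand point is N2 at distance 5 (to A); all others are ≤ 5.
With {C, D} the worst case is 5.
With {A, B} the worst case is 6.
No size-2 selection achieves below 5.

5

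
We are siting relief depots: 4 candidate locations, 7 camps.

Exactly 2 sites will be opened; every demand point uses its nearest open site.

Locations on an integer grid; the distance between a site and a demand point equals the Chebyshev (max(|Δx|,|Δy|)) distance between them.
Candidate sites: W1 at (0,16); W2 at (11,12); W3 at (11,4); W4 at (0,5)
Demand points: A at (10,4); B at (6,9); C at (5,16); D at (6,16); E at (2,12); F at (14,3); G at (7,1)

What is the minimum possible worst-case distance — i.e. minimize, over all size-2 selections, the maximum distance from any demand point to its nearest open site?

6

Open {W1, W3}.
  Farthest demand point is D at distance 6 (to W1); all others are ≤ 6.
With {W2, W3} the worst case is 9.
With {W2, W4} the worst case is 9.
No size-2 selection achieves below 6.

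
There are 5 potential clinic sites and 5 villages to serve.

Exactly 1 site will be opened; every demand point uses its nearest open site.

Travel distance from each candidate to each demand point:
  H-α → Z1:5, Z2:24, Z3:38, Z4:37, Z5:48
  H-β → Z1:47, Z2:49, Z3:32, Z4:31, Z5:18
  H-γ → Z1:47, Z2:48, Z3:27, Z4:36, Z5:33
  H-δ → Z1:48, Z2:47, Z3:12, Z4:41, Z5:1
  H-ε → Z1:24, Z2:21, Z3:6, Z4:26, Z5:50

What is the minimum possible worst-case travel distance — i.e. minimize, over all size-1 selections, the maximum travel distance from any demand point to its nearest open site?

Open {H-α}.
  Farthest demand point is Z5 at travel distance 48 (to H-α); all others are ≤ 48.
With {H-γ} the worst case is 48.
With {H-δ} the worst case is 48.
No size-1 selection achieves below 48.

48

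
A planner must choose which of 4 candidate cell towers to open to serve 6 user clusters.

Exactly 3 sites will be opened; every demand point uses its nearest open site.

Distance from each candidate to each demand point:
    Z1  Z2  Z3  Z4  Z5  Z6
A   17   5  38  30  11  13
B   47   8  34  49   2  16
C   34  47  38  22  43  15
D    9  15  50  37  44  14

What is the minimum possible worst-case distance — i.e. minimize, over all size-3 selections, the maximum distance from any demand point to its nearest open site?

34

Open {A, B, C}.
  Farthest demand point is Z3 at distance 34 (to B); all others are ≤ 34.
With {A, B, D} the worst case is 34.
With {B, C, D} the worst case is 34.
No size-3 selection achieves below 34.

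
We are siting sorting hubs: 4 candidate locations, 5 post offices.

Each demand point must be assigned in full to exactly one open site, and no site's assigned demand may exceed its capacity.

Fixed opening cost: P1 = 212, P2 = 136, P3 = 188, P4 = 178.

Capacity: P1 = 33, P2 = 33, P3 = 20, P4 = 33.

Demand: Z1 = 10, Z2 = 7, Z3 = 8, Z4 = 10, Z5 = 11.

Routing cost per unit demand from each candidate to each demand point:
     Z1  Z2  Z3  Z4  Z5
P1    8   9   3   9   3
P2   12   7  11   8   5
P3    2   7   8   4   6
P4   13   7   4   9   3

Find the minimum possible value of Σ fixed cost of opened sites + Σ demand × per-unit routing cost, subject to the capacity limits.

540

Open {P3, P4}; cheapest assignment that respects the capacities:
  P3 (cap 20, load 20): Z1, Z4 — cost 10×2 + 10×4 = 60
  P4 (cap 33, load 26): Z2, Z3, Z5 — cost 7×7 + 8×4 + 11×3 = 114
  Shipping 174, fixed 366 → total 540.
  Any other capacity-feasible assignment to {P3, P4} ships for at least 174.
Compare {P2, P3}: its best feasible assignment gives total 576.
Compare {P1, P3}: its best feasible assignment gives total 580.
Every other set of open sites that can feasibly serve all demand totals ≥ 576 even under its best assignment. Minimum: 540.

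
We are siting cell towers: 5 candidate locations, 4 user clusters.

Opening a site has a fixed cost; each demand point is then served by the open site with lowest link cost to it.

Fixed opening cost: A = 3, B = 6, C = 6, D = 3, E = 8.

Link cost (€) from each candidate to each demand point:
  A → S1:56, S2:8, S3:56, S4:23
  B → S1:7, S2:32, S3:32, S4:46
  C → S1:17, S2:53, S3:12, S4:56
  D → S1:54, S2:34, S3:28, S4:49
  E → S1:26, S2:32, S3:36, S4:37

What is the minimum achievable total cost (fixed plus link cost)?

Open {A, B, C}: assign each demand point to its cheapest open site.
  S1→B 7, S2→A 8, S3→C 12, S4→A 23
  link cost 50, fixed 15 → total 65.
Compare {A, B, C, D}: link cost 50 + fixed 18 = 68.
Compare {A, C}: link cost 60 + fixed 9 = 69.
Compare {A, C, D}: link cost 60 + fixed 12 = 72.
All other subsets cost ≥ 68. Minimum total cost: 65.

65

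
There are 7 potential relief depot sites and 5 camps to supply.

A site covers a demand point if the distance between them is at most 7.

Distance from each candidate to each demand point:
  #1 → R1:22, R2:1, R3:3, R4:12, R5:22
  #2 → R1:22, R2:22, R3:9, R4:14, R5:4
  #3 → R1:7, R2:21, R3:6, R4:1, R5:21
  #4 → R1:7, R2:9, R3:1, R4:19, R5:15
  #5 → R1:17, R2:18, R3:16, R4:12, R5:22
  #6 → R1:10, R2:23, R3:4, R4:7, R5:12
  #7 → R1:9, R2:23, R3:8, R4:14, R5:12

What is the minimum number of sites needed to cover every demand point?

3

Coverage sets (demand points within 7 of each site):
  #1: {R2, R3}
  #2: {R5}
  #3: {R1, R3, R4}
  #4: {R1, R3}
  #5: {}
  #6: {R3, R4}
  #7: {}
No 2 sites suffice: every size-2 union leaves at least one demand point uncovered.
But {#1, #2, #3} covers everything, so the minimum is 3.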